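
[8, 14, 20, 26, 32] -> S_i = 8 + 6*i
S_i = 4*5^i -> [4, 20, 100, 500, 2500]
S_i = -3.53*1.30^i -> [-3.53, -4.59, -5.97, -7.76, -10.08]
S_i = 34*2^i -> [34, 68, 136, 272, 544]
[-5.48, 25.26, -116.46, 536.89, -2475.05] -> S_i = -5.48*(-4.61)^i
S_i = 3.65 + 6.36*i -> [3.65, 10.01, 16.37, 22.73, 29.09]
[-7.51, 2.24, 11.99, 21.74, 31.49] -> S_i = -7.51 + 9.75*i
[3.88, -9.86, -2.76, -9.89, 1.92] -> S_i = Random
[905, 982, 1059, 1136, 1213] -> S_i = 905 + 77*i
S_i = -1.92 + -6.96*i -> [-1.92, -8.88, -15.84, -22.8, -29.76]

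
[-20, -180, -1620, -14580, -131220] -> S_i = -20*9^i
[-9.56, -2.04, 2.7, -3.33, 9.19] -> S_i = Random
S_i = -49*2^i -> [-49, -98, -196, -392, -784]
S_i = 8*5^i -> [8, 40, 200, 1000, 5000]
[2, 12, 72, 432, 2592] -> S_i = 2*6^i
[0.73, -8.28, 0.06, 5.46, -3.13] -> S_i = Random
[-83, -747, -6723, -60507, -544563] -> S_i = -83*9^i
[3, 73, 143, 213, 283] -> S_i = 3 + 70*i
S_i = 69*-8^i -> [69, -552, 4416, -35328, 282624]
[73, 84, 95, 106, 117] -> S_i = 73 + 11*i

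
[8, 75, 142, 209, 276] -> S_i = 8 + 67*i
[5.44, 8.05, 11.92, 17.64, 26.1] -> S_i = 5.44*1.48^i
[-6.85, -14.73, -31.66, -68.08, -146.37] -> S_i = -6.85*2.15^i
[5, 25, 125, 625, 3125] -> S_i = 5*5^i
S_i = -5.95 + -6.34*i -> [-5.95, -12.29, -18.63, -24.97, -31.31]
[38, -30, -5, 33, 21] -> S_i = Random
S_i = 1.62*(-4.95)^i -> [1.62, -8.02, 39.69, -196.49, 972.6]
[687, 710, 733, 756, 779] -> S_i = 687 + 23*i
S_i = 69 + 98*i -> [69, 167, 265, 363, 461]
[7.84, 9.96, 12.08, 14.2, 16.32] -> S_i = 7.84 + 2.12*i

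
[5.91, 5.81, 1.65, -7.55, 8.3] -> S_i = Random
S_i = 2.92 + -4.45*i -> [2.92, -1.53, -5.98, -10.43, -14.88]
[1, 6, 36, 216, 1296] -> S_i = 1*6^i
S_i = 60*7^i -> [60, 420, 2940, 20580, 144060]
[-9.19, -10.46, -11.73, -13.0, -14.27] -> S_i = -9.19 + -1.27*i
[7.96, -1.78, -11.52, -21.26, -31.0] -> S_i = 7.96 + -9.74*i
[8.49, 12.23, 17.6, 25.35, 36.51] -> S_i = 8.49*1.44^i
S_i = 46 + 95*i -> [46, 141, 236, 331, 426]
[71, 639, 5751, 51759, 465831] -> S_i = 71*9^i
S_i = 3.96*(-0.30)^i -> [3.96, -1.19, 0.36, -0.11, 0.03]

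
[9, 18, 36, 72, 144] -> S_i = 9*2^i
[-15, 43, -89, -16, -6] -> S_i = Random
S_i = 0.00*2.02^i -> [0.0, 0.0, 0.0, 0.0, 0.0]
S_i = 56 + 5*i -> [56, 61, 66, 71, 76]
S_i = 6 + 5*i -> [6, 11, 16, 21, 26]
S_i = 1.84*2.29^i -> [1.84, 4.21, 9.65, 22.1, 50.6]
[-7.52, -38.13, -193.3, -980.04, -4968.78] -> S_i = -7.52*5.07^i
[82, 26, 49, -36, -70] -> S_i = Random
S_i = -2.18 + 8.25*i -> [-2.18, 6.07, 14.32, 22.57, 30.82]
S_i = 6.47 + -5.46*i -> [6.47, 1.01, -4.45, -9.91, -15.37]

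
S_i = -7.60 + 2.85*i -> [-7.6, -4.75, -1.9, 0.95, 3.8]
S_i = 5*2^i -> [5, 10, 20, 40, 80]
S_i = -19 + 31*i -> [-19, 12, 43, 74, 105]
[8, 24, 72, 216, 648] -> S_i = 8*3^i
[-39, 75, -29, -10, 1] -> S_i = Random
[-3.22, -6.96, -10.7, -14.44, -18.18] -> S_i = -3.22 + -3.74*i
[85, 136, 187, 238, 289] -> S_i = 85 + 51*i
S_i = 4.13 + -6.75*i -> [4.13, -2.62, -9.37, -16.12, -22.87]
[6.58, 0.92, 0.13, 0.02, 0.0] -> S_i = 6.58*0.14^i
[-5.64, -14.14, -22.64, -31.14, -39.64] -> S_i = -5.64 + -8.50*i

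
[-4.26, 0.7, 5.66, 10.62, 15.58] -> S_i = -4.26 + 4.96*i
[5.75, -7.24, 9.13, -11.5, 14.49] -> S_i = 5.75*(-1.26)^i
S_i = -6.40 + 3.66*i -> [-6.4, -2.74, 0.92, 4.58, 8.24]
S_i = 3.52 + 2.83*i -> [3.52, 6.35, 9.18, 12.01, 14.84]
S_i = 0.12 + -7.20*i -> [0.12, -7.08, -14.28, -21.48, -28.68]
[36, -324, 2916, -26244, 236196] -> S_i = 36*-9^i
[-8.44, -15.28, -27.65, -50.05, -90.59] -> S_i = -8.44*1.81^i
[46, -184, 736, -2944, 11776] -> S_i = 46*-4^i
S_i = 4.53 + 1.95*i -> [4.53, 6.48, 8.43, 10.38, 12.33]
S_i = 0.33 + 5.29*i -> [0.33, 5.62, 10.91, 16.2, 21.49]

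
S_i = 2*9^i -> [2, 18, 162, 1458, 13122]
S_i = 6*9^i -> [6, 54, 486, 4374, 39366]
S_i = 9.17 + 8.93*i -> [9.17, 18.1, 27.03, 35.96, 44.89]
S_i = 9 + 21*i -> [9, 30, 51, 72, 93]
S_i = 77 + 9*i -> [77, 86, 95, 104, 113]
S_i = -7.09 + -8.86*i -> [-7.09, -15.95, -24.81, -33.67, -42.53]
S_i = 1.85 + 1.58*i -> [1.85, 3.43, 5.01, 6.59, 8.17]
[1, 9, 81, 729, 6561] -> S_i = 1*9^i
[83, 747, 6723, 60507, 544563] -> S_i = 83*9^i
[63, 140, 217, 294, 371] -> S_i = 63 + 77*i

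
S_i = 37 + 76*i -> [37, 113, 189, 265, 341]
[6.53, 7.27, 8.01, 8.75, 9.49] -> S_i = 6.53 + 0.74*i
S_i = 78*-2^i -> [78, -156, 312, -624, 1248]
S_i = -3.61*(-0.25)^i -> [-3.61, 0.9, -0.23, 0.06, -0.01]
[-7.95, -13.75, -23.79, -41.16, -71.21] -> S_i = -7.95*1.73^i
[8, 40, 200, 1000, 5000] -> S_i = 8*5^i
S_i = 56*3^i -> [56, 168, 504, 1512, 4536]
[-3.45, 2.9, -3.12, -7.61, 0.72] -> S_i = Random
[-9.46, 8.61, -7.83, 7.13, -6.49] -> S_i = -9.46*(-0.91)^i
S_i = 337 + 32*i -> [337, 369, 401, 433, 465]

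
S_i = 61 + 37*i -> [61, 98, 135, 172, 209]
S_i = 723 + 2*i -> [723, 725, 727, 729, 731]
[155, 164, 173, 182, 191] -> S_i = 155 + 9*i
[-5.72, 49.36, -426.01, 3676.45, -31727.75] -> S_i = -5.72*(-8.63)^i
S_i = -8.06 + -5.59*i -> [-8.06, -13.65, -19.24, -24.83, -30.42]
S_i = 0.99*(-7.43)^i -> [0.99, -7.36, 54.65, -406.07, 3017.11]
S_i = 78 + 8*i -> [78, 86, 94, 102, 110]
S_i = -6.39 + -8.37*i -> [-6.39, -14.76, -23.13, -31.5, -39.87]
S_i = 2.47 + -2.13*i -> [2.47, 0.34, -1.79, -3.92, -6.05]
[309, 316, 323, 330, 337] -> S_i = 309 + 7*i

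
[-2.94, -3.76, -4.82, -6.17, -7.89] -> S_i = -2.94*1.28^i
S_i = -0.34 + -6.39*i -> [-0.34, -6.73, -13.12, -19.51, -25.9]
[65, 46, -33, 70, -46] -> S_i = Random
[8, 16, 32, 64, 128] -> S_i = 8*2^i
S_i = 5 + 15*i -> [5, 20, 35, 50, 65]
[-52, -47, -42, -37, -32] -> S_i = -52 + 5*i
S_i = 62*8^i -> [62, 496, 3968, 31744, 253952]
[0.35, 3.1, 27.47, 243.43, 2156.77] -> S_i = 0.35*8.86^i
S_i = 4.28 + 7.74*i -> [4.28, 12.02, 19.76, 27.5, 35.24]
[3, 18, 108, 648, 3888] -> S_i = 3*6^i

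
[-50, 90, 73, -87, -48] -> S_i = Random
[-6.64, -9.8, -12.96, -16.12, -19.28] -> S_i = -6.64 + -3.16*i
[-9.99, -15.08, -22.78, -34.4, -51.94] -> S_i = -9.99*1.51^i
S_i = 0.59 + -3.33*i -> [0.59, -2.74, -6.07, -9.4, -12.73]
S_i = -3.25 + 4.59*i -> [-3.25, 1.34, 5.93, 10.52, 15.11]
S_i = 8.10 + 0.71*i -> [8.1, 8.81, 9.52, 10.23, 10.94]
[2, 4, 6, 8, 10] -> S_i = 2 + 2*i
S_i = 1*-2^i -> [1, -2, 4, -8, 16]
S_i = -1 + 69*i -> [-1, 68, 137, 206, 275]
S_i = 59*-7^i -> [59, -413, 2891, -20237, 141659]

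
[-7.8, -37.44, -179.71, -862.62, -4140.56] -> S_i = -7.80*4.80^i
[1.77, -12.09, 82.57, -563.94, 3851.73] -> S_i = 1.77*(-6.83)^i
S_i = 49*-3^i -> [49, -147, 441, -1323, 3969]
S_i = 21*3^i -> [21, 63, 189, 567, 1701]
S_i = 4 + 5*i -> [4, 9, 14, 19, 24]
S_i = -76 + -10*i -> [-76, -86, -96, -106, -116]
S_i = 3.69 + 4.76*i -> [3.69, 8.45, 13.21, 17.97, 22.73]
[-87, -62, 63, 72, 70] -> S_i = Random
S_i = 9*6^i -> [9, 54, 324, 1944, 11664]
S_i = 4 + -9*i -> [4, -5, -14, -23, -32]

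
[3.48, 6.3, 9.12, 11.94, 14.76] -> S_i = 3.48 + 2.82*i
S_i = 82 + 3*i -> [82, 85, 88, 91, 94]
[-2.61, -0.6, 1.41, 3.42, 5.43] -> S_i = -2.61 + 2.01*i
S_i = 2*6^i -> [2, 12, 72, 432, 2592]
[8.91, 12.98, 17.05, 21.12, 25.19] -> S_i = 8.91 + 4.07*i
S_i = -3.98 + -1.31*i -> [-3.98, -5.29, -6.6, -7.91, -9.22]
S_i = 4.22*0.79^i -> [4.22, 3.33, 2.63, 2.08, 1.64]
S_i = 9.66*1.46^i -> [9.66, 14.1, 20.59, 30.06, 43.89]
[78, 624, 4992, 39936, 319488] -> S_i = 78*8^i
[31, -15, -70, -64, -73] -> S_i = Random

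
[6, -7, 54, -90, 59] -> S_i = Random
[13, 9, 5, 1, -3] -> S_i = 13 + -4*i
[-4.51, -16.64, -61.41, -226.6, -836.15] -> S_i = -4.51*3.69^i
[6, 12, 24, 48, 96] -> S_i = 6*2^i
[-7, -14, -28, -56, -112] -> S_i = -7*2^i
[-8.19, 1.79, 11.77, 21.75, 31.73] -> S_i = -8.19 + 9.98*i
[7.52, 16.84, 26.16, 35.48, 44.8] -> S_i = 7.52 + 9.32*i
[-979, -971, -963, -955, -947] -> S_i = -979 + 8*i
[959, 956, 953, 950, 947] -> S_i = 959 + -3*i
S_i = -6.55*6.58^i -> [-6.55, -43.1, -283.59, -1866.03, -12278.49]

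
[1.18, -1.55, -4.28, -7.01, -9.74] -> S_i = 1.18 + -2.73*i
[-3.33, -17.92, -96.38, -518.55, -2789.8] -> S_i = -3.33*5.38^i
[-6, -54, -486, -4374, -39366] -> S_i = -6*9^i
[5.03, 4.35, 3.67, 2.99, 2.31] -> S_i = 5.03 + -0.68*i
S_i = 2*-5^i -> [2, -10, 50, -250, 1250]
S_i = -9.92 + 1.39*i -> [-9.92, -8.53, -7.14, -5.75, -4.36]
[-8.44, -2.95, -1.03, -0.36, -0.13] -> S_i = -8.44*0.35^i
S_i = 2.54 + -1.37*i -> [2.54, 1.17, -0.2, -1.57, -2.94]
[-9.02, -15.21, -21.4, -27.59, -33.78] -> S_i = -9.02 + -6.19*i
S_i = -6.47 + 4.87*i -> [-6.47, -1.6, 3.27, 8.14, 13.01]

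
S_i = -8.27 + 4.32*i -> [-8.27, -3.95, 0.37, 4.69, 9.01]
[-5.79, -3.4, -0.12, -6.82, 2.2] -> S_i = Random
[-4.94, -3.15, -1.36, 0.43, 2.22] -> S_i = -4.94 + 1.79*i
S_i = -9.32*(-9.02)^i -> [-9.32, 84.07, -758.28, 6839.68, -61693.88]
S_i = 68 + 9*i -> [68, 77, 86, 95, 104]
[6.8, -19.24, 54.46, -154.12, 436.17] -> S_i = 6.80*(-2.83)^i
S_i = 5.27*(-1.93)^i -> [5.27, -10.17, 19.63, -37.89, 73.12]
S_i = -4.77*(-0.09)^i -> [-4.77, 0.43, -0.04, 0.0, -0.0]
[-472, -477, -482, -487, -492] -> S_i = -472 + -5*i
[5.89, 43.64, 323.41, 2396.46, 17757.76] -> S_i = 5.89*7.41^i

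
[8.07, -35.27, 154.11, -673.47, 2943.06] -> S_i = 8.07*(-4.37)^i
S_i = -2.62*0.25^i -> [-2.62, -0.66, -0.16, -0.04, -0.01]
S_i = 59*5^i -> [59, 295, 1475, 7375, 36875]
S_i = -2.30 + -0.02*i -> [-2.3, -2.32, -2.34, -2.36, -2.38]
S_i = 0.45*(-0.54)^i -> [0.45, -0.24, 0.13, -0.07, 0.04]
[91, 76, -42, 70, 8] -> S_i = Random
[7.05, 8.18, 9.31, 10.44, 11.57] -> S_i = 7.05 + 1.13*i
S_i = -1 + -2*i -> [-1, -3, -5, -7, -9]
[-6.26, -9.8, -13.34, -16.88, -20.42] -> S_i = -6.26 + -3.54*i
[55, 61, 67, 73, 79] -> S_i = 55 + 6*i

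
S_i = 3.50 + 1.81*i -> [3.5, 5.31, 7.12, 8.93, 10.74]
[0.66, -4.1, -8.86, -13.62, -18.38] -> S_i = 0.66 + -4.76*i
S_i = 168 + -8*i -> [168, 160, 152, 144, 136]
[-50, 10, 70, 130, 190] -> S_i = -50 + 60*i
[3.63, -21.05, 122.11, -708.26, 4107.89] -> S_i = 3.63*(-5.80)^i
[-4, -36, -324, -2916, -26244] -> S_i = -4*9^i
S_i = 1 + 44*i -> [1, 45, 89, 133, 177]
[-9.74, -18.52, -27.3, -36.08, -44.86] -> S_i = -9.74 + -8.78*i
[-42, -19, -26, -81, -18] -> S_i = Random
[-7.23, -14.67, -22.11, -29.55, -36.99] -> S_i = -7.23 + -7.44*i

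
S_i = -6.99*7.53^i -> [-6.99, -52.63, -396.34, -2984.43, -22472.79]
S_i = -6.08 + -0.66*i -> [-6.08, -6.74, -7.4, -8.06, -8.72]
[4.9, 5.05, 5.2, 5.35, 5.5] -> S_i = 4.90 + 0.15*i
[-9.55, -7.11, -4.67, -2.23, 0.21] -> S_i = -9.55 + 2.44*i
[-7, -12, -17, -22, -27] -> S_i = -7 + -5*i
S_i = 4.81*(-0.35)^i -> [4.81, -1.68, 0.59, -0.21, 0.07]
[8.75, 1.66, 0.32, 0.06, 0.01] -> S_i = 8.75*0.19^i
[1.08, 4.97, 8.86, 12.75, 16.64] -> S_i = 1.08 + 3.89*i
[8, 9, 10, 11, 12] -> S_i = 8 + 1*i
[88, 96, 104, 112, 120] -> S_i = 88 + 8*i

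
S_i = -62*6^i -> [-62, -372, -2232, -13392, -80352]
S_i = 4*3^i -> [4, 12, 36, 108, 324]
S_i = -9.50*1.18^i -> [-9.5, -11.21, -13.23, -15.61, -18.42]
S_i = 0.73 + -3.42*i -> [0.73, -2.69, -6.11, -9.53, -12.95]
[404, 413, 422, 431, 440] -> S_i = 404 + 9*i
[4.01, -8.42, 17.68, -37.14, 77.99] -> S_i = 4.01*(-2.10)^i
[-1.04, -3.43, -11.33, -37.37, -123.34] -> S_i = -1.04*3.30^i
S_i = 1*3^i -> [1, 3, 9, 27, 81]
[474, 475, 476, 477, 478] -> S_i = 474 + 1*i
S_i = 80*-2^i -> [80, -160, 320, -640, 1280]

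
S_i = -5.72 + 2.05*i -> [-5.72, -3.67, -1.62, 0.43, 2.48]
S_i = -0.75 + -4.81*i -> [-0.75, -5.56, -10.37, -15.18, -19.99]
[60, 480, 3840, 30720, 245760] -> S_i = 60*8^i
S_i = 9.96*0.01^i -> [9.96, 0.1, 0.0, 0.0, 0.0]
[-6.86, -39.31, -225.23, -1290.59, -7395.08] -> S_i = -6.86*5.73^i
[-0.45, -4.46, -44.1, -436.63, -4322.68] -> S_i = -0.45*9.90^i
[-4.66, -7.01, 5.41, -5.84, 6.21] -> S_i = Random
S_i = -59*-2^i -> [-59, 118, -236, 472, -944]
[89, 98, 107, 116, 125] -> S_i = 89 + 9*i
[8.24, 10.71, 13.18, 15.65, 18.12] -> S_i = 8.24 + 2.47*i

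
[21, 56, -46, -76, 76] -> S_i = Random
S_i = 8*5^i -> [8, 40, 200, 1000, 5000]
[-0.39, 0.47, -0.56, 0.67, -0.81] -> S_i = -0.39*(-1.20)^i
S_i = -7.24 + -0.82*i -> [-7.24, -8.06, -8.88, -9.7, -10.52]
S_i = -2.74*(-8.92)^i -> [-2.74, 24.44, -218.01, 1944.67, -17346.42]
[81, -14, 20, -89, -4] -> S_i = Random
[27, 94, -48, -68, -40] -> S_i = Random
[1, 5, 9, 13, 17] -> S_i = 1 + 4*i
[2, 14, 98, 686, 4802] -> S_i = 2*7^i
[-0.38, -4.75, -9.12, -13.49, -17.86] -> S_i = -0.38 + -4.37*i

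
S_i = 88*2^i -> [88, 176, 352, 704, 1408]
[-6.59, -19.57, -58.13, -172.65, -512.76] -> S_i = -6.59*2.97^i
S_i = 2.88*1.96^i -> [2.88, 5.64, 11.06, 21.69, 42.5]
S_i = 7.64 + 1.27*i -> [7.64, 8.91, 10.18, 11.45, 12.72]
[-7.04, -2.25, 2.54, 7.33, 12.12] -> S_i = -7.04 + 4.79*i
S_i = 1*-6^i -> [1, -6, 36, -216, 1296]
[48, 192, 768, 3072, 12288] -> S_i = 48*4^i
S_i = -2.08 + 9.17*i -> [-2.08, 7.09, 16.26, 25.43, 34.6]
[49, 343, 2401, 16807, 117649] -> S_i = 49*7^i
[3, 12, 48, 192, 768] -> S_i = 3*4^i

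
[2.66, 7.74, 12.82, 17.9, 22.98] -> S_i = 2.66 + 5.08*i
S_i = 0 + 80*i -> [0, 80, 160, 240, 320]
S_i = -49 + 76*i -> [-49, 27, 103, 179, 255]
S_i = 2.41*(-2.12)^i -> [2.41, -5.11, 10.83, -22.96, 48.68]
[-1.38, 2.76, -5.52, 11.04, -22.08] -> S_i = -1.38*(-2.00)^i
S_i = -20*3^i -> [-20, -60, -180, -540, -1620]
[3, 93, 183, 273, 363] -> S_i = 3 + 90*i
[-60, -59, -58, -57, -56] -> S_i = -60 + 1*i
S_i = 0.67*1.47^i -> [0.67, 0.98, 1.45, 2.13, 3.13]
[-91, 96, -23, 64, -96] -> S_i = Random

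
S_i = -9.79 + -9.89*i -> [-9.79, -19.68, -29.57, -39.46, -49.35]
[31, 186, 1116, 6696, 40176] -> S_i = 31*6^i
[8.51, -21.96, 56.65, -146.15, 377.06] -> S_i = 8.51*(-2.58)^i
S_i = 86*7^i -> [86, 602, 4214, 29498, 206486]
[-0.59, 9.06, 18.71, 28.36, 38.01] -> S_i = -0.59 + 9.65*i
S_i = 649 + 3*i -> [649, 652, 655, 658, 661]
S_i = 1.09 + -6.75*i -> [1.09, -5.66, -12.41, -19.16, -25.91]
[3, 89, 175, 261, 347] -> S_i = 3 + 86*i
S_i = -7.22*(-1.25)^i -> [-7.22, 9.02, -11.28, 14.1, -17.63]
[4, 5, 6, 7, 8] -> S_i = 4 + 1*i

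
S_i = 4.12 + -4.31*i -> [4.12, -0.19, -4.5, -8.81, -13.12]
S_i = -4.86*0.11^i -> [-4.86, -0.53, -0.06, -0.01, -0.0]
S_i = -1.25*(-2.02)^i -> [-1.25, 2.52, -5.1, 10.3, -20.81]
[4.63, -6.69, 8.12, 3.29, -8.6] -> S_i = Random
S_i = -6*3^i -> [-6, -18, -54, -162, -486]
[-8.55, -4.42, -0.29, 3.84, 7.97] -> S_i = -8.55 + 4.13*i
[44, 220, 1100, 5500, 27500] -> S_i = 44*5^i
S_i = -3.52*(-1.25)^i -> [-3.52, 4.4, -5.5, 6.88, -8.59]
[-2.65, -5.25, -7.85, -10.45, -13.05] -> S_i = -2.65 + -2.60*i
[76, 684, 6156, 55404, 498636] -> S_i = 76*9^i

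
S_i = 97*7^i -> [97, 679, 4753, 33271, 232897]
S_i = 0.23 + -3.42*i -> [0.23, -3.19, -6.61, -10.03, -13.45]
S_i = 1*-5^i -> [1, -5, 25, -125, 625]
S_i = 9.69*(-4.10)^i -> [9.69, -39.73, 162.89, -667.84, 2738.16]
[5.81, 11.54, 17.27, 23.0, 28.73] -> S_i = 5.81 + 5.73*i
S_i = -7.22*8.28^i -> [-7.22, -59.78, -494.99, -4098.53, -33935.84]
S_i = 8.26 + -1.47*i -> [8.26, 6.79, 5.32, 3.85, 2.38]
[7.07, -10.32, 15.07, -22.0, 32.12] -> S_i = 7.07*(-1.46)^i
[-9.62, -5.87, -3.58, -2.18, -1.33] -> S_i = -9.62*0.61^i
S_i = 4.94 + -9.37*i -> [4.94, -4.43, -13.8, -23.17, -32.54]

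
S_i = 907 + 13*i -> [907, 920, 933, 946, 959]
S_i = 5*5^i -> [5, 25, 125, 625, 3125]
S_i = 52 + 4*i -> [52, 56, 60, 64, 68]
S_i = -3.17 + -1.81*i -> [-3.17, -4.98, -6.79, -8.6, -10.41]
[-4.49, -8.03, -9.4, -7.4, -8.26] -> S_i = Random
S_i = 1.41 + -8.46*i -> [1.41, -7.05, -15.51, -23.97, -32.43]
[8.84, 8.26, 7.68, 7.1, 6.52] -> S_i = 8.84 + -0.58*i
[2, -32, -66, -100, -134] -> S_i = 2 + -34*i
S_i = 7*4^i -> [7, 28, 112, 448, 1792]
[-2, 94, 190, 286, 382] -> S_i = -2 + 96*i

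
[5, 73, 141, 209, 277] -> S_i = 5 + 68*i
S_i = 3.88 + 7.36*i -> [3.88, 11.24, 18.6, 25.96, 33.32]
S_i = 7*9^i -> [7, 63, 567, 5103, 45927]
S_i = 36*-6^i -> [36, -216, 1296, -7776, 46656]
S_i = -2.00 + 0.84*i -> [-2.0, -1.16, -0.32, 0.52, 1.36]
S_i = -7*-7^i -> [-7, 49, -343, 2401, -16807]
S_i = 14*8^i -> [14, 112, 896, 7168, 57344]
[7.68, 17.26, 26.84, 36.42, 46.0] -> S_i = 7.68 + 9.58*i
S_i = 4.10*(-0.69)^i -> [4.1, -2.83, 1.95, -1.35, 0.93]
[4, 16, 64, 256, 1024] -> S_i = 4*4^i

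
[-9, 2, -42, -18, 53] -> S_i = Random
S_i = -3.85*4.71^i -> [-3.85, -18.13, -85.41, -402.28, -1894.72]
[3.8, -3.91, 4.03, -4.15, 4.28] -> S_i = 3.80*(-1.03)^i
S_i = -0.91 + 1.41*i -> [-0.91, 0.5, 1.91, 3.32, 4.73]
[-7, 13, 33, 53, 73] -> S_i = -7 + 20*i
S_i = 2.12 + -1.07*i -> [2.12, 1.05, -0.02, -1.09, -2.16]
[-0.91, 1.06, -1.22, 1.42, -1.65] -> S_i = -0.91*(-1.16)^i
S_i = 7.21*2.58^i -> [7.21, 18.6, 47.99, 123.82, 319.46]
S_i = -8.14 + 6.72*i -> [-8.14, -1.42, 5.3, 12.02, 18.74]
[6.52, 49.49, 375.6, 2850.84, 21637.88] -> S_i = 6.52*7.59^i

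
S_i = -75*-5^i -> [-75, 375, -1875, 9375, -46875]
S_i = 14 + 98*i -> [14, 112, 210, 308, 406]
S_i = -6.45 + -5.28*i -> [-6.45, -11.73, -17.01, -22.29, -27.57]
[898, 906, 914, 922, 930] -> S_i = 898 + 8*i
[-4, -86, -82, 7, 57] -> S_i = Random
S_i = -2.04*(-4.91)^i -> [-2.04, 10.02, -49.18, 241.48, -1185.65]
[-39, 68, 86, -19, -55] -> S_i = Random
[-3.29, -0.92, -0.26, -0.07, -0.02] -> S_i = -3.29*0.28^i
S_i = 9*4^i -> [9, 36, 144, 576, 2304]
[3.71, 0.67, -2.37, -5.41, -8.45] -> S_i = 3.71 + -3.04*i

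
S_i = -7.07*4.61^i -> [-7.07, -32.59, -150.25, -692.66, -3193.18]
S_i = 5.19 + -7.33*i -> [5.19, -2.14, -9.47, -16.8, -24.13]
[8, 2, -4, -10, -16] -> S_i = 8 + -6*i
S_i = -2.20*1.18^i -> [-2.2, -2.6, -3.06, -3.61, -4.27]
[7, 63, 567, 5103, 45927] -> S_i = 7*9^i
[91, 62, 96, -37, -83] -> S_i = Random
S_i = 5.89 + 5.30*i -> [5.89, 11.19, 16.49, 21.79, 27.09]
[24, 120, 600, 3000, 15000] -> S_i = 24*5^i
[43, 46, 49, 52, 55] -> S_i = 43 + 3*i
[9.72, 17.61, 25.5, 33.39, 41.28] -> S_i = 9.72 + 7.89*i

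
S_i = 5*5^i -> [5, 25, 125, 625, 3125]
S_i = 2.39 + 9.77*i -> [2.39, 12.16, 21.93, 31.7, 41.47]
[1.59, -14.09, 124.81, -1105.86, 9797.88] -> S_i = 1.59*(-8.86)^i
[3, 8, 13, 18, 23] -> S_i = 3 + 5*i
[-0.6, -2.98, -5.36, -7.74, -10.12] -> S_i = -0.60 + -2.38*i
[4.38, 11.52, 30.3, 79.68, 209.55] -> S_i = 4.38*2.63^i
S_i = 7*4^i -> [7, 28, 112, 448, 1792]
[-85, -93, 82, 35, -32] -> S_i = Random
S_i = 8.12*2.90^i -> [8.12, 23.55, 68.29, 198.04, 574.31]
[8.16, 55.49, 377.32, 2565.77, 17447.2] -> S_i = 8.16*6.80^i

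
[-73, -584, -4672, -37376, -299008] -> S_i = -73*8^i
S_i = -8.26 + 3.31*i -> [-8.26, -4.95, -1.64, 1.67, 4.98]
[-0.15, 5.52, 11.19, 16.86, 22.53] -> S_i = -0.15 + 5.67*i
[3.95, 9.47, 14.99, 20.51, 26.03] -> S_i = 3.95 + 5.52*i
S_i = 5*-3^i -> [5, -15, 45, -135, 405]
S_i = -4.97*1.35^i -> [-4.97, -6.71, -9.06, -12.23, -16.51]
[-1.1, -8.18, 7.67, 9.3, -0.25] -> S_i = Random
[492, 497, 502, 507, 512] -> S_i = 492 + 5*i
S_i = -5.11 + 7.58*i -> [-5.11, 2.47, 10.05, 17.63, 25.21]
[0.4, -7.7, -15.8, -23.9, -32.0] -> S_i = 0.40 + -8.10*i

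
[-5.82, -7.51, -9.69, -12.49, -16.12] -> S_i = -5.82*1.29^i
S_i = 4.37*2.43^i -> [4.37, 10.62, 25.8, 62.7, 152.37]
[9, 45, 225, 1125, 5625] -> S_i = 9*5^i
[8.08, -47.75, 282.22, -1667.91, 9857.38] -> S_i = 8.08*(-5.91)^i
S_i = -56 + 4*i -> [-56, -52, -48, -44, -40]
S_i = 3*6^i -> [3, 18, 108, 648, 3888]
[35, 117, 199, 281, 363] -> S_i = 35 + 82*i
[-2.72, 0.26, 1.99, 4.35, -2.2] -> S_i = Random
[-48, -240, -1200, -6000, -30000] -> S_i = -48*5^i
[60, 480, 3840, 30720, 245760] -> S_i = 60*8^i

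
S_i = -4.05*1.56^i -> [-4.05, -6.32, -9.86, -15.38, -23.99]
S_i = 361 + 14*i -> [361, 375, 389, 403, 417]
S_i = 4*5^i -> [4, 20, 100, 500, 2500]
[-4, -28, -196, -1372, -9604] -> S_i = -4*7^i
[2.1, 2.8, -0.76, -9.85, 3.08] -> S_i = Random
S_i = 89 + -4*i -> [89, 85, 81, 77, 73]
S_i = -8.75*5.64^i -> [-8.75, -49.35, -278.33, -1569.8, -8853.69]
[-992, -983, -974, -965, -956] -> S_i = -992 + 9*i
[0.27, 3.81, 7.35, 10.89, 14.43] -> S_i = 0.27 + 3.54*i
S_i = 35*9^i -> [35, 315, 2835, 25515, 229635]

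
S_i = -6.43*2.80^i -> [-6.43, -18.0, -50.41, -141.15, -395.22]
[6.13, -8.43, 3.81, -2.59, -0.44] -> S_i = Random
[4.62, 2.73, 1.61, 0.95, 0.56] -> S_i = 4.62*0.59^i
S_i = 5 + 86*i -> [5, 91, 177, 263, 349]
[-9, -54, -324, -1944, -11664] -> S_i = -9*6^i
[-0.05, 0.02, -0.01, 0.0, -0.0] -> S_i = -0.05*(-0.44)^i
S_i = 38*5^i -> [38, 190, 950, 4750, 23750]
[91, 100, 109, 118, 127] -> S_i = 91 + 9*i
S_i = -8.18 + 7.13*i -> [-8.18, -1.05, 6.08, 13.21, 20.34]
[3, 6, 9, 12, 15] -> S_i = 3 + 3*i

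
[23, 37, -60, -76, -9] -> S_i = Random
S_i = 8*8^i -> [8, 64, 512, 4096, 32768]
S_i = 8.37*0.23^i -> [8.37, 1.93, 0.44, 0.1, 0.02]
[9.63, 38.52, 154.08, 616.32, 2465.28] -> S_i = 9.63*4.00^i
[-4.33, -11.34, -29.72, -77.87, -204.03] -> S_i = -4.33*2.62^i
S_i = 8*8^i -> [8, 64, 512, 4096, 32768]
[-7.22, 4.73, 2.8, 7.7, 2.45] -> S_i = Random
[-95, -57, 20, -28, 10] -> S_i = Random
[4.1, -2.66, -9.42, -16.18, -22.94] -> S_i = 4.10 + -6.76*i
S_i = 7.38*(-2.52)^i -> [7.38, -18.6, 46.87, -118.1, 297.62]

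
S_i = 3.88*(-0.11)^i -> [3.88, -0.43, 0.05, -0.01, 0.0]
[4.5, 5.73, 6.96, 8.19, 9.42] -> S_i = 4.50 + 1.23*i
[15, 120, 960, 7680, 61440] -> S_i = 15*8^i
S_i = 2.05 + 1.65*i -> [2.05, 3.7, 5.35, 7.0, 8.65]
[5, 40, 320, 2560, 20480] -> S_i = 5*8^i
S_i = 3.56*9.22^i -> [3.56, 32.82, 302.63, 2790.25, 25726.08]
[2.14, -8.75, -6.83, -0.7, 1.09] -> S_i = Random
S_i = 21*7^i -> [21, 147, 1029, 7203, 50421]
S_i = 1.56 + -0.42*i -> [1.56, 1.14, 0.72, 0.3, -0.12]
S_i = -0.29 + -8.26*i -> [-0.29, -8.55, -16.81, -25.07, -33.33]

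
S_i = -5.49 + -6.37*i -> [-5.49, -11.86, -18.23, -24.6, -30.97]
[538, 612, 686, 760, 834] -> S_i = 538 + 74*i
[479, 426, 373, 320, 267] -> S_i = 479 + -53*i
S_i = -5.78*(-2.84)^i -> [-5.78, 16.42, -46.62, 132.4, -376.01]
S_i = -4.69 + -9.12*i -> [-4.69, -13.81, -22.93, -32.05, -41.17]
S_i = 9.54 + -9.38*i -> [9.54, 0.16, -9.22, -18.6, -27.98]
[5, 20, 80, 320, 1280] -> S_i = 5*4^i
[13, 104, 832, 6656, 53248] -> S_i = 13*8^i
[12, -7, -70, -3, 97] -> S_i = Random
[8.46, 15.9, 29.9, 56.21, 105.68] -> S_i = 8.46*1.88^i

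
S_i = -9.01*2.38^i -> [-9.01, -21.44, -51.04, -121.47, -289.09]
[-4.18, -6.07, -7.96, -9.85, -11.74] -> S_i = -4.18 + -1.89*i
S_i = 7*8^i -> [7, 56, 448, 3584, 28672]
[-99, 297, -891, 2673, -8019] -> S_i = -99*-3^i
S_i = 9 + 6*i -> [9, 15, 21, 27, 33]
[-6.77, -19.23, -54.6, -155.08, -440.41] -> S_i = -6.77*2.84^i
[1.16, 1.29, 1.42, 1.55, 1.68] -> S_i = 1.16 + 0.13*i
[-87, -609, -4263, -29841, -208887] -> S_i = -87*7^i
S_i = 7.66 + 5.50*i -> [7.66, 13.16, 18.66, 24.16, 29.66]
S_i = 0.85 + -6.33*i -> [0.85, -5.48, -11.81, -18.14, -24.47]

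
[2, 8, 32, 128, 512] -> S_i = 2*4^i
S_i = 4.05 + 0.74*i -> [4.05, 4.79, 5.53, 6.27, 7.01]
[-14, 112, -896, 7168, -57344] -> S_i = -14*-8^i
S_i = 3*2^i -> [3, 6, 12, 24, 48]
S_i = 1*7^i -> [1, 7, 49, 343, 2401]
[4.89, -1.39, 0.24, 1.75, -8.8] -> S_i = Random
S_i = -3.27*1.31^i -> [-3.27, -4.28, -5.61, -7.35, -9.63]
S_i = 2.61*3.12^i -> [2.61, 8.14, 25.41, 79.27, 247.32]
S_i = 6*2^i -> [6, 12, 24, 48, 96]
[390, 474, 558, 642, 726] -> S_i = 390 + 84*i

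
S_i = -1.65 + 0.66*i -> [-1.65, -0.99, -0.33, 0.33, 0.99]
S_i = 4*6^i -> [4, 24, 144, 864, 5184]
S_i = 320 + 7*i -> [320, 327, 334, 341, 348]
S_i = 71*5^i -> [71, 355, 1775, 8875, 44375]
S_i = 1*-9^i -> [1, -9, 81, -729, 6561]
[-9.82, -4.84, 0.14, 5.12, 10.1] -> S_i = -9.82 + 4.98*i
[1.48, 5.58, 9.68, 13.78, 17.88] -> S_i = 1.48 + 4.10*i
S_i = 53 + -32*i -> [53, 21, -11, -43, -75]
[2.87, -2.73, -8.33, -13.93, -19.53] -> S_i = 2.87 + -5.60*i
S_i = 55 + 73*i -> [55, 128, 201, 274, 347]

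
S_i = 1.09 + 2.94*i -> [1.09, 4.03, 6.97, 9.91, 12.85]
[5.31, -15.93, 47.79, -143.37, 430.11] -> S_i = 5.31*(-3.00)^i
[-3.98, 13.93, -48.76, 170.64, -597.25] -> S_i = -3.98*(-3.50)^i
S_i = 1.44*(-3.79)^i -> [1.44, -5.46, 20.68, -78.39, 297.11]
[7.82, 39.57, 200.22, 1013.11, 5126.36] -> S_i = 7.82*5.06^i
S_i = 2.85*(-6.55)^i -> [2.85, -18.67, 122.27, -800.88, 5245.78]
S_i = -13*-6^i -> [-13, 78, -468, 2808, -16848]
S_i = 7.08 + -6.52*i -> [7.08, 0.56, -5.96, -12.48, -19.0]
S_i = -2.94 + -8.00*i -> [-2.94, -10.94, -18.94, -26.94, -34.94]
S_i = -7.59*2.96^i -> [-7.59, -22.47, -66.5, -196.84, -582.65]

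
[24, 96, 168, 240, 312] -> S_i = 24 + 72*i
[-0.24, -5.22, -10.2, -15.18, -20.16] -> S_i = -0.24 + -4.98*i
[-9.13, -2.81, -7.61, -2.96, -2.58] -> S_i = Random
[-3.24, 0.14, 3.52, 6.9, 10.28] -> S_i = -3.24 + 3.38*i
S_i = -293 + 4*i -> [-293, -289, -285, -281, -277]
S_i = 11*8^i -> [11, 88, 704, 5632, 45056]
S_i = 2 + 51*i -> [2, 53, 104, 155, 206]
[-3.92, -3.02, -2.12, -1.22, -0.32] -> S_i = -3.92 + 0.90*i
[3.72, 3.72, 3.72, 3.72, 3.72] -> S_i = 3.72*1.00^i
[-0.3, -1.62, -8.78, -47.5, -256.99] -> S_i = -0.30*5.41^i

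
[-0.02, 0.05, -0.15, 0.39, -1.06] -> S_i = -0.02*(-2.70)^i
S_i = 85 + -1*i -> [85, 84, 83, 82, 81]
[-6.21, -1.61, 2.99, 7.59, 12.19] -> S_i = -6.21 + 4.60*i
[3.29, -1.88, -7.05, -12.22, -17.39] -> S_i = 3.29 + -5.17*i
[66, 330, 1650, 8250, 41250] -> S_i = 66*5^i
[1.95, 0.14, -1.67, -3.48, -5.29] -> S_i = 1.95 + -1.81*i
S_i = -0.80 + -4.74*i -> [-0.8, -5.54, -10.28, -15.02, -19.76]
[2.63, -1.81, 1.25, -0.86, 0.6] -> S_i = 2.63*(-0.69)^i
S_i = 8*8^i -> [8, 64, 512, 4096, 32768]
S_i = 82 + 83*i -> [82, 165, 248, 331, 414]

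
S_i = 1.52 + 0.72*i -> [1.52, 2.24, 2.96, 3.68, 4.4]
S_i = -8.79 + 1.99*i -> [-8.79, -6.8, -4.81, -2.82, -0.83]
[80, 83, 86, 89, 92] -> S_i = 80 + 3*i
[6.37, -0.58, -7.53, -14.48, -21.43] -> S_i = 6.37 + -6.95*i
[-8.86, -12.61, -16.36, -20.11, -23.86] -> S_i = -8.86 + -3.75*i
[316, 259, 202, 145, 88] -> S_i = 316 + -57*i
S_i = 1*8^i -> [1, 8, 64, 512, 4096]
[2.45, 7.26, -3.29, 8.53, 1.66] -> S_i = Random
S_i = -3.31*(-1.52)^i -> [-3.31, 5.03, -7.65, 11.62, -17.67]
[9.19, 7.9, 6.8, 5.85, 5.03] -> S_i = 9.19*0.86^i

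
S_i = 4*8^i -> [4, 32, 256, 2048, 16384]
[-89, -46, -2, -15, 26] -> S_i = Random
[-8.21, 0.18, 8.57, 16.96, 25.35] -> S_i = -8.21 + 8.39*i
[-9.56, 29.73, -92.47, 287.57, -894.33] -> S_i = -9.56*(-3.11)^i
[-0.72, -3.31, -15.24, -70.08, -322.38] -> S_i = -0.72*4.60^i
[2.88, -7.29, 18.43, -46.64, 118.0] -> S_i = 2.88*(-2.53)^i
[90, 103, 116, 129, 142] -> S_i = 90 + 13*i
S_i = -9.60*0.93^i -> [-9.6, -8.93, -8.3, -7.72, -7.18]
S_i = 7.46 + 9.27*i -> [7.46, 16.73, 26.0, 35.27, 44.54]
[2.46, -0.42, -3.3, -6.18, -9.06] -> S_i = 2.46 + -2.88*i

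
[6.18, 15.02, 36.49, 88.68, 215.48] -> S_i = 6.18*2.43^i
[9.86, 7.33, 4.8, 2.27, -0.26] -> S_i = 9.86 + -2.53*i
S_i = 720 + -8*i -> [720, 712, 704, 696, 688]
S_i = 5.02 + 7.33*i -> [5.02, 12.35, 19.68, 27.01, 34.34]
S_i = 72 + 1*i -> [72, 73, 74, 75, 76]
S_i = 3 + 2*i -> [3, 5, 7, 9, 11]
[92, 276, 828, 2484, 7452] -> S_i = 92*3^i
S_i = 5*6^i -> [5, 30, 180, 1080, 6480]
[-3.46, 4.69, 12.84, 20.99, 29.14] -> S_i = -3.46 + 8.15*i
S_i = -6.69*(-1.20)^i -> [-6.69, 8.03, -9.63, 11.56, -13.87]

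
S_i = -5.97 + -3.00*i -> [-5.97, -8.97, -11.97, -14.97, -17.97]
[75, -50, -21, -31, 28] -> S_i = Random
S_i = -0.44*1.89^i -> [-0.44, -0.83, -1.57, -2.97, -5.61]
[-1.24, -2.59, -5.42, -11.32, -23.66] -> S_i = -1.24*2.09^i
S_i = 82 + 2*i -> [82, 84, 86, 88, 90]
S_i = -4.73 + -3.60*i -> [-4.73, -8.33, -11.93, -15.53, -19.13]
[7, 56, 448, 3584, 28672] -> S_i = 7*8^i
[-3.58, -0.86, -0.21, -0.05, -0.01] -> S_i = -3.58*0.24^i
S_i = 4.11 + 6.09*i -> [4.11, 10.2, 16.29, 22.38, 28.47]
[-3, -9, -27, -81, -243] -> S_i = -3*3^i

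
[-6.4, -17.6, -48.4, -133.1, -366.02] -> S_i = -6.40*2.75^i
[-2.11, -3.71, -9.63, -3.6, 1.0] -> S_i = Random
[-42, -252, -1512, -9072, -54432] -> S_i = -42*6^i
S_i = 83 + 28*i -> [83, 111, 139, 167, 195]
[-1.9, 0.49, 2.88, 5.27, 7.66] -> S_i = -1.90 + 2.39*i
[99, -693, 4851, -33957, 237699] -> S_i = 99*-7^i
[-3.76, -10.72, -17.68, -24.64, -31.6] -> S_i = -3.76 + -6.96*i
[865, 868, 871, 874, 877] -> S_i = 865 + 3*i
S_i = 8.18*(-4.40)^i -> [8.18, -35.99, 158.36, -696.81, 3065.94]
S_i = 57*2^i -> [57, 114, 228, 456, 912]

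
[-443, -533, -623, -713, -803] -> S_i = -443 + -90*i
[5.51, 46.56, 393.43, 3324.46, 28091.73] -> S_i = 5.51*8.45^i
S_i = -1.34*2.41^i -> [-1.34, -3.23, -7.78, -18.76, -45.2]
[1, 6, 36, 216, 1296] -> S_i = 1*6^i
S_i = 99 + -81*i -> [99, 18, -63, -144, -225]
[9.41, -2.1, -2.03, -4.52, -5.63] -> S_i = Random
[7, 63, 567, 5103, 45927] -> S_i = 7*9^i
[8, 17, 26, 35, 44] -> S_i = 8 + 9*i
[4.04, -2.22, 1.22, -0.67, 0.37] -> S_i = 4.04*(-0.55)^i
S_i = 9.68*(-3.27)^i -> [9.68, -31.65, 103.51, -338.47, 1106.79]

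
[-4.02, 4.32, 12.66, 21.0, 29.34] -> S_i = -4.02 + 8.34*i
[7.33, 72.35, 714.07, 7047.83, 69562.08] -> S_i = 7.33*9.87^i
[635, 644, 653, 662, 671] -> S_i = 635 + 9*i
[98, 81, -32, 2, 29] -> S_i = Random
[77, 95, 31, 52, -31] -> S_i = Random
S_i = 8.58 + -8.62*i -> [8.58, -0.04, -8.66, -17.28, -25.9]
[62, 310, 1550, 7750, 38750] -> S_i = 62*5^i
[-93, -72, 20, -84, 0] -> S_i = Random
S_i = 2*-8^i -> [2, -16, 128, -1024, 8192]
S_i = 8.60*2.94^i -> [8.6, 25.28, 74.33, 218.54, 642.52]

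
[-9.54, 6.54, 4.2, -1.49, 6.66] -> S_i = Random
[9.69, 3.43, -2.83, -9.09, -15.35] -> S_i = 9.69 + -6.26*i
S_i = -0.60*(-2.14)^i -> [-0.6, 1.28, -2.75, 5.88, -12.58]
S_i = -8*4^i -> [-8, -32, -128, -512, -2048]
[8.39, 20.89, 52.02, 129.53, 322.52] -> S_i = 8.39*2.49^i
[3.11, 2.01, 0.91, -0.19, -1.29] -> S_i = 3.11 + -1.10*i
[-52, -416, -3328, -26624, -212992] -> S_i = -52*8^i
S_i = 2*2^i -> [2, 4, 8, 16, 32]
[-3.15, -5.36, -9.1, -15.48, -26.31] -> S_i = -3.15*1.70^i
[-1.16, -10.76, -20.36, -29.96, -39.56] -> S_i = -1.16 + -9.60*i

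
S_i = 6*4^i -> [6, 24, 96, 384, 1536]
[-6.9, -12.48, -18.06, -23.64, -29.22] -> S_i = -6.90 + -5.58*i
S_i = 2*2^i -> [2, 4, 8, 16, 32]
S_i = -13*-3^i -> [-13, 39, -117, 351, -1053]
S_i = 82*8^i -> [82, 656, 5248, 41984, 335872]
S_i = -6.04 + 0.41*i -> [-6.04, -5.63, -5.22, -4.81, -4.4]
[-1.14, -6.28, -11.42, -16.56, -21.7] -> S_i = -1.14 + -5.14*i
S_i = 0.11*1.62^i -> [0.11, 0.18, 0.29, 0.47, 0.76]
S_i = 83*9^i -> [83, 747, 6723, 60507, 544563]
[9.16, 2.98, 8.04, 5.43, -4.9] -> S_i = Random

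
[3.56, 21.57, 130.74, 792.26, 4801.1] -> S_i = 3.56*6.06^i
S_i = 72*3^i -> [72, 216, 648, 1944, 5832]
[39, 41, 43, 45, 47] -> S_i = 39 + 2*i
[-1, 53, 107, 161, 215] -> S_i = -1 + 54*i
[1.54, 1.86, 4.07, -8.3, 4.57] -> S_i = Random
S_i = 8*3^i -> [8, 24, 72, 216, 648]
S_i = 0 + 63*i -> [0, 63, 126, 189, 252]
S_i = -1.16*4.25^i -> [-1.16, -4.93, -20.95, -89.05, -378.45]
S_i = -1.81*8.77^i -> [-1.81, -15.87, -139.21, -1220.89, -10707.23]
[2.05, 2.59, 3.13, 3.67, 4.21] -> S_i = 2.05 + 0.54*i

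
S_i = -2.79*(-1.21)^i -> [-2.79, 3.38, -4.08, 4.94, -5.98]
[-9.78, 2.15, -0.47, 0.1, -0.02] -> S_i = -9.78*(-0.22)^i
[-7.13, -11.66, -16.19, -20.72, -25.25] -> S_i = -7.13 + -4.53*i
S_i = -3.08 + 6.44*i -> [-3.08, 3.36, 9.8, 16.24, 22.68]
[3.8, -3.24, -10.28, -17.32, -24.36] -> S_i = 3.80 + -7.04*i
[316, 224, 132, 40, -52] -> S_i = 316 + -92*i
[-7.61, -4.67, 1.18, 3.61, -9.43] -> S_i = Random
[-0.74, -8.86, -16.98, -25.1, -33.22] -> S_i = -0.74 + -8.12*i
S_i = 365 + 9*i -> [365, 374, 383, 392, 401]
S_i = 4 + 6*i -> [4, 10, 16, 22, 28]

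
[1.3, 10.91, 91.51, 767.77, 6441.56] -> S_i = 1.30*8.39^i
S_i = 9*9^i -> [9, 81, 729, 6561, 59049]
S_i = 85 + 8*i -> [85, 93, 101, 109, 117]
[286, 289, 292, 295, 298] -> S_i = 286 + 3*i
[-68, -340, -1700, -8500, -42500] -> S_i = -68*5^i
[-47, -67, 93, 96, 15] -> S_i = Random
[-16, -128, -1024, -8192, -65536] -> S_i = -16*8^i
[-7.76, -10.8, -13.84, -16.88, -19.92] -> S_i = -7.76 + -3.04*i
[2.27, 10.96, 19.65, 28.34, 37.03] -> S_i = 2.27 + 8.69*i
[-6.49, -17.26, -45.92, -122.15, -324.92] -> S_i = -6.49*2.66^i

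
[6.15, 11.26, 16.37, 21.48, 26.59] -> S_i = 6.15 + 5.11*i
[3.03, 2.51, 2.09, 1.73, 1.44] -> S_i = 3.03*0.83^i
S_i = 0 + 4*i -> [0, 4, 8, 12, 16]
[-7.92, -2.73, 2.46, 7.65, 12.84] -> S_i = -7.92 + 5.19*i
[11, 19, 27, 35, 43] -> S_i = 11 + 8*i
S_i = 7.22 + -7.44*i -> [7.22, -0.22, -7.66, -15.1, -22.54]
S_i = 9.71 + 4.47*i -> [9.71, 14.18, 18.65, 23.12, 27.59]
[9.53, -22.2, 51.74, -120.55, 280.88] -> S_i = 9.53*(-2.33)^i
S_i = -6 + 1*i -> [-6, -5, -4, -3, -2]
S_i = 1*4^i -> [1, 4, 16, 64, 256]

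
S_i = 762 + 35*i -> [762, 797, 832, 867, 902]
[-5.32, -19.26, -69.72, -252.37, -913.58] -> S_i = -5.32*3.62^i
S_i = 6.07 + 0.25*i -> [6.07, 6.32, 6.57, 6.82, 7.07]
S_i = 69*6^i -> [69, 414, 2484, 14904, 89424]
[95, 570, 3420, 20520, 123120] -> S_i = 95*6^i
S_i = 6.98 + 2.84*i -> [6.98, 9.82, 12.66, 15.5, 18.34]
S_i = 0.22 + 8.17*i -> [0.22, 8.39, 16.56, 24.73, 32.9]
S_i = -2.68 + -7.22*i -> [-2.68, -9.9, -17.12, -24.34, -31.56]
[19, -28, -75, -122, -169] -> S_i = 19 + -47*i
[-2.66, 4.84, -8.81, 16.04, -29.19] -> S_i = -2.66*(-1.82)^i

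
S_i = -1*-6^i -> [-1, 6, -36, 216, -1296]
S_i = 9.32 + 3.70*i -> [9.32, 13.02, 16.72, 20.42, 24.12]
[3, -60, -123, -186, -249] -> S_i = 3 + -63*i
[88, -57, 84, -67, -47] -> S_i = Random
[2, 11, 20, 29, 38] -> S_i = 2 + 9*i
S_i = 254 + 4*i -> [254, 258, 262, 266, 270]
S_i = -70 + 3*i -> [-70, -67, -64, -61, -58]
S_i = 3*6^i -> [3, 18, 108, 648, 3888]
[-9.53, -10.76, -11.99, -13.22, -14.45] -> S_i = -9.53 + -1.23*i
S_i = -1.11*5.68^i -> [-1.11, -6.3, -35.81, -203.41, -1155.36]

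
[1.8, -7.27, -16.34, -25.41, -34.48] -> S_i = 1.80 + -9.07*i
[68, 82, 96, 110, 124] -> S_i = 68 + 14*i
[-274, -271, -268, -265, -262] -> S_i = -274 + 3*i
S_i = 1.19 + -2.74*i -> [1.19, -1.55, -4.29, -7.03, -9.77]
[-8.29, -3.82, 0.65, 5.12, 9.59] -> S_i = -8.29 + 4.47*i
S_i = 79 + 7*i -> [79, 86, 93, 100, 107]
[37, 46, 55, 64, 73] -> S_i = 37 + 9*i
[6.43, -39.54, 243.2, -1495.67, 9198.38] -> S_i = 6.43*(-6.15)^i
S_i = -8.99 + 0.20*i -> [-8.99, -8.79, -8.59, -8.39, -8.19]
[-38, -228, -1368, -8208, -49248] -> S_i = -38*6^i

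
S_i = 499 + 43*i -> [499, 542, 585, 628, 671]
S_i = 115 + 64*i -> [115, 179, 243, 307, 371]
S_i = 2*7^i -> [2, 14, 98, 686, 4802]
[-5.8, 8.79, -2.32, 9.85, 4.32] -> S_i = Random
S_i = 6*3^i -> [6, 18, 54, 162, 486]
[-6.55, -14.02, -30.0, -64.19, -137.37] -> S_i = -6.55*2.14^i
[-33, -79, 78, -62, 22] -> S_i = Random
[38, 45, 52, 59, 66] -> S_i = 38 + 7*i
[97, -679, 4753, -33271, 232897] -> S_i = 97*-7^i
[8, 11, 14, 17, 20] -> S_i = 8 + 3*i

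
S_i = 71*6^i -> [71, 426, 2556, 15336, 92016]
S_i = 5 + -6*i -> [5, -1, -7, -13, -19]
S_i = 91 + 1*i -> [91, 92, 93, 94, 95]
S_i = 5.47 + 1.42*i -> [5.47, 6.89, 8.31, 9.73, 11.15]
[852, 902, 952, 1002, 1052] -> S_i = 852 + 50*i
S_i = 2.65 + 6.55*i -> [2.65, 9.2, 15.75, 22.3, 28.85]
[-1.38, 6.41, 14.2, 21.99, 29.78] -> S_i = -1.38 + 7.79*i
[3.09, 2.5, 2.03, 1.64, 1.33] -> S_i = 3.09*0.81^i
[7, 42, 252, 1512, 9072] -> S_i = 7*6^i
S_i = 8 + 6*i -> [8, 14, 20, 26, 32]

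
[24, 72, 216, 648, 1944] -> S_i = 24*3^i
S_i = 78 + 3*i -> [78, 81, 84, 87, 90]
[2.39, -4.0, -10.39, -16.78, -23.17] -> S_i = 2.39 + -6.39*i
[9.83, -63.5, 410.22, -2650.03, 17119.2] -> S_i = 9.83*(-6.46)^i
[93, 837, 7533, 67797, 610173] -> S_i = 93*9^i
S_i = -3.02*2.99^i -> [-3.02, -9.03, -27.0, -80.73, -241.37]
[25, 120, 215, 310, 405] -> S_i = 25 + 95*i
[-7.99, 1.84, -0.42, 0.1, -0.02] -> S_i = -7.99*(-0.23)^i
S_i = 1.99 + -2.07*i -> [1.99, -0.08, -2.15, -4.22, -6.29]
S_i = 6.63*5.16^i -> [6.63, 34.21, 176.53, 910.88, 4700.16]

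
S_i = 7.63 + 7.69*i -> [7.63, 15.32, 23.01, 30.7, 38.39]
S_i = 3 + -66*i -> [3, -63, -129, -195, -261]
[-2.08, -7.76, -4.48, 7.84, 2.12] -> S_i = Random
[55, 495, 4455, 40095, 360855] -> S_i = 55*9^i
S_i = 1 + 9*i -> [1, 10, 19, 28, 37]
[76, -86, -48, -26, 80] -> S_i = Random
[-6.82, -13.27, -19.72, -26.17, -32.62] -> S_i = -6.82 + -6.45*i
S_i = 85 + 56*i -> [85, 141, 197, 253, 309]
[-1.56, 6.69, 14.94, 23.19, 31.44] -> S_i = -1.56 + 8.25*i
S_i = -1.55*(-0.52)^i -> [-1.55, 0.81, -0.42, 0.22, -0.11]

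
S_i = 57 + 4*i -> [57, 61, 65, 69, 73]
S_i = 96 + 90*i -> [96, 186, 276, 366, 456]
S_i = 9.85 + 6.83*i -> [9.85, 16.68, 23.51, 30.34, 37.17]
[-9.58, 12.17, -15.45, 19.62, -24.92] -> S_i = -9.58*(-1.27)^i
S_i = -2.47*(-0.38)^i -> [-2.47, 0.94, -0.36, 0.14, -0.05]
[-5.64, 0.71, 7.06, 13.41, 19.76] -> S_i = -5.64 + 6.35*i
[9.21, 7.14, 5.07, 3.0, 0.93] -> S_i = 9.21 + -2.07*i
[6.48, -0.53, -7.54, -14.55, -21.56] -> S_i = 6.48 + -7.01*i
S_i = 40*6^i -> [40, 240, 1440, 8640, 51840]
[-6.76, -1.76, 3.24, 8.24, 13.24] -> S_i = -6.76 + 5.00*i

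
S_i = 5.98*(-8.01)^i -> [5.98, -47.9, 383.68, -3073.26, 24616.78]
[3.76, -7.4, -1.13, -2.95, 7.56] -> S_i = Random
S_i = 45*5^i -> [45, 225, 1125, 5625, 28125]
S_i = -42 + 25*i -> [-42, -17, 8, 33, 58]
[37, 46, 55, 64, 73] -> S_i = 37 + 9*i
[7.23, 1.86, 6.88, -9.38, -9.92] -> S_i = Random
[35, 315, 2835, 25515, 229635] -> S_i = 35*9^i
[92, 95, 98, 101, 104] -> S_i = 92 + 3*i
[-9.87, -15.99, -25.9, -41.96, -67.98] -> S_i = -9.87*1.62^i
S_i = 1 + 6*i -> [1, 7, 13, 19, 25]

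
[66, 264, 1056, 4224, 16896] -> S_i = 66*4^i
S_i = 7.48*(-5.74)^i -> [7.48, -42.94, 246.45, -1414.61, 8119.87]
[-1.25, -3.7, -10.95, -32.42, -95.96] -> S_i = -1.25*2.96^i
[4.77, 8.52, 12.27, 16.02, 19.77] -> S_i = 4.77 + 3.75*i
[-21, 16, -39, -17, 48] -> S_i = Random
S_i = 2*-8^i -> [2, -16, 128, -1024, 8192]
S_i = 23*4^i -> [23, 92, 368, 1472, 5888]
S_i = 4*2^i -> [4, 8, 16, 32, 64]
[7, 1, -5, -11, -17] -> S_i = 7 + -6*i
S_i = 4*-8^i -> [4, -32, 256, -2048, 16384]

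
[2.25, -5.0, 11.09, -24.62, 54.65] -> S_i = 2.25*(-2.22)^i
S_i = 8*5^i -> [8, 40, 200, 1000, 5000]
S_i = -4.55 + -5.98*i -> [-4.55, -10.53, -16.51, -22.49, -28.47]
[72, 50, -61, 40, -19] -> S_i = Random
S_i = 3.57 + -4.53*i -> [3.57, -0.96, -5.49, -10.02, -14.55]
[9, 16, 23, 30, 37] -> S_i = 9 + 7*i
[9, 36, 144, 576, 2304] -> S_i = 9*4^i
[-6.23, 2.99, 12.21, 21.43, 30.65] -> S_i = -6.23 + 9.22*i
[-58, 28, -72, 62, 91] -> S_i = Random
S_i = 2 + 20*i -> [2, 22, 42, 62, 82]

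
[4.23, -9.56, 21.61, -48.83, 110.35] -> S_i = 4.23*(-2.26)^i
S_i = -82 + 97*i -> [-82, 15, 112, 209, 306]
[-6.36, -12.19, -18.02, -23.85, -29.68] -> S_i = -6.36 + -5.83*i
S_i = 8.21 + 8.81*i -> [8.21, 17.02, 25.83, 34.64, 43.45]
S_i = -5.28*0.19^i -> [-5.28, -1.0, -0.19, -0.04, -0.01]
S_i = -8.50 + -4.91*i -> [-8.5, -13.41, -18.32, -23.23, -28.14]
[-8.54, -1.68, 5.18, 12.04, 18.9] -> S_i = -8.54 + 6.86*i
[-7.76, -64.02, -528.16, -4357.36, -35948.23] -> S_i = -7.76*8.25^i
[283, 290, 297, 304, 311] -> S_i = 283 + 7*i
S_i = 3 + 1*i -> [3, 4, 5, 6, 7]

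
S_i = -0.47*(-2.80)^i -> [-0.47, 1.32, -3.68, 10.32, -28.89]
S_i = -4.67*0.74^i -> [-4.67, -3.46, -2.56, -1.89, -1.4]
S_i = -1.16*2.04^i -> [-1.16, -2.37, -4.83, -9.85, -20.09]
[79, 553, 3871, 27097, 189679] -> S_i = 79*7^i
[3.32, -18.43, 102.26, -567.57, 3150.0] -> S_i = 3.32*(-5.55)^i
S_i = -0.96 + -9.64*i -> [-0.96, -10.6, -20.24, -29.88, -39.52]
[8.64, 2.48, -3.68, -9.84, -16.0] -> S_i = 8.64 + -6.16*i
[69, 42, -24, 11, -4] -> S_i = Random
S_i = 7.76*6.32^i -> [7.76, 49.04, 309.95, 1958.9, 12380.27]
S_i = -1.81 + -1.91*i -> [-1.81, -3.72, -5.63, -7.54, -9.45]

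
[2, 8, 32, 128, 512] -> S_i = 2*4^i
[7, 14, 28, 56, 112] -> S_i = 7*2^i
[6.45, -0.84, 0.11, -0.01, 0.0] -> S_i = 6.45*(-0.13)^i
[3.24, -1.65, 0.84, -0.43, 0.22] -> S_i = 3.24*(-0.51)^i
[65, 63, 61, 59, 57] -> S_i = 65 + -2*i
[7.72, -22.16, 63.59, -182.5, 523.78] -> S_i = 7.72*(-2.87)^i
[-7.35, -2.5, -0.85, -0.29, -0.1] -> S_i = -7.35*0.34^i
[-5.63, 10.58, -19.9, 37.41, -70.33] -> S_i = -5.63*(-1.88)^i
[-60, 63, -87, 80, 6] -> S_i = Random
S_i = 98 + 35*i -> [98, 133, 168, 203, 238]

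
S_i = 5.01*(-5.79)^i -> [5.01, -29.01, 167.96, -972.46, 5630.57]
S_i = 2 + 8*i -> [2, 10, 18, 26, 34]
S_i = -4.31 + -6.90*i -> [-4.31, -11.21, -18.11, -25.01, -31.91]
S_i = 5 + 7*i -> [5, 12, 19, 26, 33]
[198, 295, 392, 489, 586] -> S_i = 198 + 97*i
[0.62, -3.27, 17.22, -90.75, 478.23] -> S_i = 0.62*(-5.27)^i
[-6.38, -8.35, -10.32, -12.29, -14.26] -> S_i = -6.38 + -1.97*i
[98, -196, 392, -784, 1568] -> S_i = 98*-2^i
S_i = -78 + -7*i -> [-78, -85, -92, -99, -106]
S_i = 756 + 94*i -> [756, 850, 944, 1038, 1132]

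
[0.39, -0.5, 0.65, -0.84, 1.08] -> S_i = 0.39*(-1.29)^i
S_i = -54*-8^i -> [-54, 432, -3456, 27648, -221184]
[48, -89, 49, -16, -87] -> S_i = Random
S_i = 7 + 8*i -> [7, 15, 23, 31, 39]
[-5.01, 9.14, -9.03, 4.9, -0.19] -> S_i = Random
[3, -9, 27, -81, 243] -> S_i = 3*-3^i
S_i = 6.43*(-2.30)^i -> [6.43, -14.79, 34.01, -78.23, 179.94]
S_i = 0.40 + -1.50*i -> [0.4, -1.1, -2.6, -4.1, -5.6]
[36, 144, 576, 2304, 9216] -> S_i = 36*4^i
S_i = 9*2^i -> [9, 18, 36, 72, 144]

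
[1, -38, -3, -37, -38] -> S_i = Random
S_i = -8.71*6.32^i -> [-8.71, -55.05, -347.9, -2198.72, -13895.89]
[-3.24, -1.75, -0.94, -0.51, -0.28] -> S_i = -3.24*0.54^i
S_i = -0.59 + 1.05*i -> [-0.59, 0.46, 1.51, 2.56, 3.61]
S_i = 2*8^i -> [2, 16, 128, 1024, 8192]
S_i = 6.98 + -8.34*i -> [6.98, -1.36, -9.7, -18.04, -26.38]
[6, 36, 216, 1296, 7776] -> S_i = 6*6^i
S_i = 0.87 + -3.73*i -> [0.87, -2.86, -6.59, -10.32, -14.05]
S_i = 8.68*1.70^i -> [8.68, 14.76, 25.09, 42.64, 72.5]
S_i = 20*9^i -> [20, 180, 1620, 14580, 131220]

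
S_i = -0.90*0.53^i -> [-0.9, -0.48, -0.25, -0.13, -0.07]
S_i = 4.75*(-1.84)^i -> [4.75, -8.74, 16.08, -29.59, 54.45]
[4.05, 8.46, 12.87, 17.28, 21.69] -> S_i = 4.05 + 4.41*i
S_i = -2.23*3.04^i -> [-2.23, -6.78, -20.61, -62.65, -190.46]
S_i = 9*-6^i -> [9, -54, 324, -1944, 11664]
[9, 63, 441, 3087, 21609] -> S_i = 9*7^i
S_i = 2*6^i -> [2, 12, 72, 432, 2592]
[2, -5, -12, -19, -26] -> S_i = 2 + -7*i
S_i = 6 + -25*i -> [6, -19, -44, -69, -94]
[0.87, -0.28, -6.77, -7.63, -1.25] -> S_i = Random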